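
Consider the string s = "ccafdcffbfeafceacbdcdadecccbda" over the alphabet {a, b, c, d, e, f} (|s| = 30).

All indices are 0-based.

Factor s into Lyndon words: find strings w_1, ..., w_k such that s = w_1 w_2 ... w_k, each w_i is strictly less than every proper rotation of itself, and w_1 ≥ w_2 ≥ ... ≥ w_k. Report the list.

["c", "c", "afdcffbfe", "afce", "acbdcdadecccbd", "a"]

emit factor 1: 'c' (i=0, period=1)
emit factor 2: 'c' (i=1, period=1)
emit factor 3: 'afdcffbfe' (i=2, period=9)
emit factor 4: 'afce' (i=11, period=4)
emit factor 5: 'acbdcdadecccbd' (i=15, period=14)
emit factor 6: 'a' (i=29, period=1)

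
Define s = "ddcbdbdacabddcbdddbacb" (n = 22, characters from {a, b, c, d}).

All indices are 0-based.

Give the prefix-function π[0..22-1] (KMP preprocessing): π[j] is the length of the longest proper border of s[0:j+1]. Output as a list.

π[0] = 0
j=1 s[j]='d': π[1]=1 (border 'd')
j=2 s[j]='c': k: 1→0; π[2]=0 (border '')
j=3 s[j]='b': π[3]=0 (border '')
j=4 s[j]='d': π[4]=1 (border 'd')
j=5 s[j]='b': k: 1→0; π[5]=0 (border '')
j=6 s[j]='d': π[6]=1 (border 'd')
j=7 s[j]='a': k: 1→0; π[7]=0 (border '')
j=8 s[j]='c': π[8]=0 (border '')
j=9 s[j]='a': π[9]=0 (border '')
j=10 s[j]='b': π[10]=0 (border '')
j=11 s[j]='d': π[11]=1 (border 'd')
j=12 s[j]='d': π[12]=2 (border 'dd')
j=13 s[j]='c': π[13]=3 (border 'ddc')
j=14 s[j]='b': π[14]=4 (border 'ddcb')
j=15 s[j]='d': π[15]=5 (border 'ddcbd')
j=16 s[j]='d': k: 5→1; π[16]=2 (border 'dd')
j=17 s[j]='d': k: 2→1; π[17]=2 (border 'dd')
j=18 s[j]='b': k: 2→1→0; π[18]=0 (border '')
j=19 s[j]='a': π[19]=0 (border '')
j=20 s[j]='c': π[20]=0 (border '')
j=21 s[j]='b': π[21]=0 (border '')

[0, 1, 0, 0, 1, 0, 1, 0, 0, 0, 0, 1, 2, 3, 4, 5, 2, 2, 0, 0, 0, 0]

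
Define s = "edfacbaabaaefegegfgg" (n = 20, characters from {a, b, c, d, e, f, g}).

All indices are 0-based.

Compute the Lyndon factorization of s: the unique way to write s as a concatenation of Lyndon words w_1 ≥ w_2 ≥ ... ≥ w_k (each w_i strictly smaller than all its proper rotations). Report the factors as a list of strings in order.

["e", "df", "acb", "aabaaefegegfgg"]

emit factor 1: 'e' (i=0, period=1)
emit factor 2: 'df' (i=1, period=2)
emit factor 3: 'acb' (i=3, period=3)
emit factor 4: 'aabaaefegegfgg' (i=6, period=14)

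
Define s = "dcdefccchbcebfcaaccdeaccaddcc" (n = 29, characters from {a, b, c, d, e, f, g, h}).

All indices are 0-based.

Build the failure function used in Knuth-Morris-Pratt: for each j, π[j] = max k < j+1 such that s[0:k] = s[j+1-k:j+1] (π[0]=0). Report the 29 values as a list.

π[0] = 0
j=1 s[j]='c': π[1]=0 (border '')
j=2 s[j]='d': π[2]=1 (border 'd')
j=3 s[j]='e': k: 1→0; π[3]=0 (border '')
j=4 s[j]='f': π[4]=0 (border '')
j=5 s[j]='c': π[5]=0 (border '')
j=6 s[j]='c': π[6]=0 (border '')
j=7 s[j]='c': π[7]=0 (border '')
j=8 s[j]='h': π[8]=0 (border '')
j=9 s[j]='b': π[9]=0 (border '')
j=10 s[j]='c': π[10]=0 (border '')
j=11 s[j]='e': π[11]=0 (border '')
j=12 s[j]='b': π[12]=0 (border '')
j=13 s[j]='f': π[13]=0 (border '')
j=14 s[j]='c': π[14]=0 (border '')
j=15 s[j]='a': π[15]=0 (border '')
j=16 s[j]='a': π[16]=0 (border '')
j=17 s[j]='c': π[17]=0 (border '')
j=18 s[j]='c': π[18]=0 (border '')
j=19 s[j]='d': π[19]=1 (border 'd')
j=20 s[j]='e': k: 1→0; π[20]=0 (border '')
j=21 s[j]='a': π[21]=0 (border '')
j=22 s[j]='c': π[22]=0 (border '')
j=23 s[j]='c': π[23]=0 (border '')
j=24 s[j]='a': π[24]=0 (border '')
j=25 s[j]='d': π[25]=1 (border 'd')
j=26 s[j]='d': k: 1→0; π[26]=1 (border 'd')
j=27 s[j]='c': π[27]=2 (border 'dc')
j=28 s[j]='c': k: 2→0; π[28]=0 (border '')

[0, 0, 1, 0, 0, 0, 0, 0, 0, 0, 0, 0, 0, 0, 0, 0, 0, 0, 0, 1, 0, 0, 0, 0, 0, 1, 1, 2, 0]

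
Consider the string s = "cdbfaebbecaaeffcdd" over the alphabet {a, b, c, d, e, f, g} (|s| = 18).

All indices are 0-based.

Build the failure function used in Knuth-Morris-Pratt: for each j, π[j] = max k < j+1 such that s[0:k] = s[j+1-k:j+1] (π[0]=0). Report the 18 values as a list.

π[0] = 0
j=1 s[j]='d': π[1]=0 (border '')
j=2 s[j]='b': π[2]=0 (border '')
j=3 s[j]='f': π[3]=0 (border '')
j=4 s[j]='a': π[4]=0 (border '')
j=5 s[j]='e': π[5]=0 (border '')
j=6 s[j]='b': π[6]=0 (border '')
j=7 s[j]='b': π[7]=0 (border '')
j=8 s[j]='e': π[8]=0 (border '')
j=9 s[j]='c': π[9]=1 (border 'c')
j=10 s[j]='a': k: 1→0; π[10]=0 (border '')
j=11 s[j]='a': π[11]=0 (border '')
j=12 s[j]='e': π[12]=0 (border '')
j=13 s[j]='f': π[13]=0 (border '')
j=14 s[j]='f': π[14]=0 (border '')
j=15 s[j]='c': π[15]=1 (border 'c')
j=16 s[j]='d': π[16]=2 (border 'cd')
j=17 s[j]='d': k: 2→0; π[17]=0 (border '')

[0, 0, 0, 0, 0, 0, 0, 0, 0, 1, 0, 0, 0, 0, 0, 1, 2, 0]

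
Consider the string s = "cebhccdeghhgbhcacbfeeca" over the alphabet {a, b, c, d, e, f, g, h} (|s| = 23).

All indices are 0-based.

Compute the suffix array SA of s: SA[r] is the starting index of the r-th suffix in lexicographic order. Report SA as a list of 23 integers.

sorted suffixes:
  #0 SA[0]=22  'a'
  #1 SA[1]=15  'acbfeeca'
  #2 SA[2]=17  'bfeeca'
  #3 SA[3]=12  'bhcacbfeeca'
  #4 SA[4]=2  'bhccdeghhgbhcacbfeeca'
  #5 SA[5]=21  'ca'
  #6 SA[6]=14  'cacbfeeca'
  #7 SA[7]=16  'cbfeeca'
  #8 SA[8]=4  'ccdeghhgbhcacbfeeca'
  #9 SA[9]=5  'cdeghhgbhcacbfeeca'
  #10 SA[10]=0  'cebhccdeghhgbhcacbfeeca'
  #11 SA[11]=6  'deghhgbhcacbfeeca'
  #12 SA[12]=1  'ebhccdeghhgbhcacbfeeca'
  #13 SA[13]=20  'eca'
  #14 SA[14]=19  'eeca'
  #15 SA[15]=7  'eghhgbhcacbfeeca'
  #16 SA[16]=18  'feeca'
  #17 SA[17]=11  'gbhcacbfeeca'
  #18 SA[18]=8  'ghhgbhcacbfeeca'
  #19 SA[19]=13  'hcacbfeeca'
  #20 SA[20]=3  'hccdeghhgbhcacbfeeca'
  #21 SA[21]=10  'hgbhcacbfeeca'
  #22 SA[22]=9  'hhgbhcacbfeeca'

[22, 15, 17, 12, 2, 21, 14, 16, 4, 5, 0, 6, 1, 20, 19, 7, 18, 11, 8, 13, 3, 10, 9]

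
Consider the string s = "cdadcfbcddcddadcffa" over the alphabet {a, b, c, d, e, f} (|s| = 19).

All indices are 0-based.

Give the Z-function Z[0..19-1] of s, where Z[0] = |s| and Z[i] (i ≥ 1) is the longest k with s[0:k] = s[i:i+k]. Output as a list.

[19, 0, 0, 0, 1, 0, 0, 2, 0, 0, 2, 0, 0, 0, 0, 1, 0, 0, 0]

Z[0]=19
i=1: i≥r, start 0; Z[1]=0
i=2: i≥r, start 0; Z[2]=0
i=3: i≥r, start 0; Z[3]=0
i=4: i≥r, start 0; Z[4]=1 grow→box=[4,5)
i=5: i≥r, start 0; Z[5]=0
i=6: i≥r, start 0; Z[6]=0
i=7: i≥r, start 0; Z[7]=2 grow→box=[7,9)
i=8: min(r-i=1, Z[1]=0)=0; Z[8]=0
i=9: i≥r, start 0; Z[9]=0
i=10: i≥r, start 0; Z[10]=2 grow→box=[10,12)
i=11: min(r-i=1, Z[1]=0)=0; Z[11]=0
i=12: i≥r, start 0; Z[12]=0
i=13: i≥r, start 0; Z[13]=0
i=14: i≥r, start 0; Z[14]=0
i=15: i≥r, start 0; Z[15]=1 grow→box=[15,16)
i=16: i≥r, start 0; Z[16]=0
i=17: i≥r, start 0; Z[17]=0
i=18: i≥r, start 0; Z[18]=0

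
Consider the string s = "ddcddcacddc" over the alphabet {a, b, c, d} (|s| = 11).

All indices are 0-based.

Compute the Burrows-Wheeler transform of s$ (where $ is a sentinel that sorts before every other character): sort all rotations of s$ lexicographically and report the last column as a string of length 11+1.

rank  rotation      last
    0  $ddcddcacddc  c
    1  acddc$ddcddc  c
    2  c$ddcddcacdd  d
    3  cacddc$ddcdd  d
    4  cddc$ddcddca  a
    5  cddcacddc$dd  d
    6  dc$ddcddcacd  d
    7  dcacddc$ddcd  d
    8  dcddcacddc$d  d
    9  ddc$ddcddcac  c
   10  ddcacddc$ddc  c
   11  ddcddcacddc$  $

ccddaddddcc$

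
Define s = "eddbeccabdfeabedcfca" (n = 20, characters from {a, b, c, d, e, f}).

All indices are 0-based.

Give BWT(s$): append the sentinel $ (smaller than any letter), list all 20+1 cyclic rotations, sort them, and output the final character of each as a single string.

acceadafceddeebfbb$cd

rank  rotation               last
    0  $eddbeccabdfeabedcfca  a
    1  a$eddbeccabdfeabedcfc  c
    2  abdfeabedcfca$eddbecc  c
    3  abedcfca$eddbeccabdfe  e
    4  bdfeabedcfca$eddbecca  a
    5  beccabdfeabedcfca$edd  d
    6  bedcfca$eddbeccabdfea  a
    7  ca$eddbeccabdfeabedcf  f
    8  cabdfeabedcfca$eddbec  c
    9  ccabdfeabedcfca$eddbe  e
   10  cfca$eddbeccabdfeabed  d
   11  dbeccabdfeabedcfca$ed  d
   12  dcfca$eddbeccabdfeabe  e
   13  ddbeccabdfeabedcfca$e  e
   14  dfeabedcfca$eddbeccab  b
   15  eabedcfca$eddbeccabdf  f
   16  eccabdfeabedcfca$eddb  b
   17  edcfca$eddbeccabdfeab  b
   18  eddbeccabdfeabedcfca$  $
   19  fca$eddbeccabdfeabedc  c
   20  feabedcfca$eddbeccabd  d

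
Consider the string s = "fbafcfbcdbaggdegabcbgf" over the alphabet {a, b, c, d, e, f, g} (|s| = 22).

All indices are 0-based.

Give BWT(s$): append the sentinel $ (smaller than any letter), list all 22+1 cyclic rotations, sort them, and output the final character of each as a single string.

rank  rotation                 last
    0  $fbafcfbcdbaggdegabcbgf  f
    1  abcbgf$fbafcfbcdbaggdeg  g
    2  afcfbcdbaggdegabcbgf$fb  b
    3  aggdegabcbgf$fbafcfbcdb  b
    4  bafcfbcdbaggdegabcbgf$f  f
    5  baggdegabcbgf$fbafcfbcd  d
    6  bcbgf$fbafcfbcdbaggdega  a
    7  bcdbaggdegabcbgf$fbafcf  f
    8  bgf$fbafcfbcdbaggdegabc  c
    9  cbgf$fbafcfbcdbaggdegab  b
   10  cdbaggdegabcbgf$fbafcfb  b
   11  cfbcdbaggdegabcbgf$fbaf  f
   12  dbaggdegabcbgf$fbafcfbc  c
   13  degabcbgf$fbafcfbcdbagg  g
   14  egabcbgf$fbafcfbcdbaggd  d
   15  f$fbafcfbcdbaggdegabcbg  g
   16  fbafcfbcdbaggdegabcbgf$  $
   17  fbcdbaggdegabcbgf$fbafc  c
   18  fcfbcdbaggdegabcbgf$fba  a
   19  gabcbgf$fbafcfbcdbaggde  e
   20  gdegabcbgf$fbafcfbcdbag  g
   21  gf$fbafcfbcdbaggdegabcb  b
   22  ggdegabcbgf$fbafcfbcdba  a

fgbbfdafcbbfcgdg$caegba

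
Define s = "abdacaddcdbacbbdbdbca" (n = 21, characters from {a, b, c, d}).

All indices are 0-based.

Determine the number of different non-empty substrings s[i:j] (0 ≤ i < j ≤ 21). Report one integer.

207

rank | idx | suffix
   0 |  20 | a
   1 |   0 | abdacaddcdbacbbdbdbca
   2 |   3 | acaddcdbacbbdbdbca
   3 |  11 | acbbdbdbca
   4 |   5 | addcdbacbbdbdbca
   5 |  10 | bacbbdbdbca
   6 |  13 | bbdbdbca
   7 |  18 | bca
   8 |   1 | bdacaddcdbacbbdbdbca
   9 |  16 | bdbca
  10 |  14 | bdbdbca
  11 |  19 | ca
  12 |   4 | caddcdbacbbdbdbca
  13 |  12 | cbbdbdbca
  14 |   8 | cdbacbbdbdbca
  15 |   2 | dacaddcdbacbbdbdbca
  16 |   9 | dbacbbdbdbca
  17 |  17 | dbca
  18 |  15 | dbdbca
  19 |   7 | dcdbacbbdbdbca
  20 |   6 | ddcdbacbbdbdbca

SA = [20, 0, 3, 11, 5, 10, 13, 18, 1, 16, 14, 19, 4, 12, 8, 2, 9, 17, 15, 7, 6]
[i] adj suffixes → lcp
  [1] 20/0 → 1 ('a')
  [2] 0/3 → 1 ('a')
  [3] 3/11 → 2 ('ac')
  [4] 11/5 → 1 ('a')
  [5] 5/10 → 0 ('')
  [6] 10/13 → 1 ('b')
  [7] 13/18 → 1 ('b')
  [8] 18/1 → 1 ('b')
  [9] 1/16 → 2 ('bd')
  [10] 16/14 → 3 ('bdb')
  [11] 14/19 → 0 ('')
  [12] 19/4 → 2 ('ca')
  [13] 4/12 → 1 ('c')
  [14] 12/8 → 1 ('c')
  [15] 8/2 → 0 ('')
  [16] 2/9 → 1 ('d')
  [17] 9/17 → 2 ('db')
  [18] 17/15 → 2 ('db')
  [19] 15/7 → 1 ('d')
  [20] 7/6 → 1 ('d')

n(n+1)/2 = 21·22/2 = 231
Σ LCP = 0 + 1 + 1 + 2 + 1 + 0 + 1 + 1 + 1 + 2 + 3 + 0 + 2 + 1 + 1 + 0 + 1 + 2 + 2 + 1 + 1 = 24
distinct = 231 − 24 = 207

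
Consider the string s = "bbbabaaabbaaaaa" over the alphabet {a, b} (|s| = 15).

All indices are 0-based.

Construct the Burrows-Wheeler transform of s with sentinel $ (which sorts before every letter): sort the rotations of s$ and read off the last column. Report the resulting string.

aaaaabbabababab$

rank  rotation          last
    0  $bbbabaaabbaaaaa  a
    1  a$bbbabaaabbaaaa  a
    2  aa$bbbabaaabbaaa  a
    3  aaa$bbbabaaabbaa  a
    4  aaaa$bbbabaaabba  a
    5  aaaaa$bbbabaaabb  b
    6  aaabbaaaaa$bbbab  b
    7  aabbaaaaa$bbbaba  a
    8  abaaabbaaaaa$bbb  b
    9  abbaaaaa$bbbabaa  a
   10  baaaaa$bbbabaaab  b
   11  baaabbaaaaa$bbba  a
   12  babaaabbaaaaa$bb  b
   13  bbaaaaa$bbbabaaa  a
   14  bbabaaabbaaaaa$b  b
   15  bbbabaaabbaaaaa$  $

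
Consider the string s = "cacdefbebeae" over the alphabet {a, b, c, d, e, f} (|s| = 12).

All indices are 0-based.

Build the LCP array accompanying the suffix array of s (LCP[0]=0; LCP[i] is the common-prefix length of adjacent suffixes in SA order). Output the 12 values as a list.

[0, 1, 0, 2, 0, 1, 0, 0, 1, 1, 1, 0]

rank→(start, suffix):
  0 → (1, 'acdefbebeae')
  1 → (10, 'ae')
  2 → (8, 'beae')
  3 → (6, 'bebeae')
  4 → (0, 'cacdefbebeae')
  5 → (2, 'cdefbebeae')
  6 → (3, 'defbebeae')
  7 → (11, 'e')
  8 → (9, 'eae')
  9 → (7, 'ebeae')
  10 → (4, 'efbebeae')
  11 → (5, 'fbebeae')

SA = [1, 10, 8, 6, 0, 2, 3, 11, 9, 7, 4, 5]
i: (SA[i-1],SA[i]) lcp shared
  1: (1,10) 1 'a'
  2: (10,8) 0 ''
  3: (8,6) 2 'be'
  4: (6,0) 0 ''
  5: (0,2) 1 'c'
  6: (2,3) 0 ''
  7: (3,11) 0 ''
  8: (11,9) 1 'e'
  9: (9,7) 1 'e'
  10: (7,4) 1 'e'
  11: (4,5) 0 ''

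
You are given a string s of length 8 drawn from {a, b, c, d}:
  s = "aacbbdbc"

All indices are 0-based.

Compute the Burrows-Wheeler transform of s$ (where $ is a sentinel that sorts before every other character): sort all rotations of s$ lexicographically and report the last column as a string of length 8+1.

c$acdbbab

rank  rotation   last
    0  $aacbbdbc  c
    1  aacbbdbc$  $
    2  acbbdbc$a  a
    3  bbdbc$aac  c
    4  bc$aacbbd  d
    5  bdbc$aacb  b
    6  c$aacbbdb  b
    7  cbbdbc$aa  a
    8  dbc$aacbb  b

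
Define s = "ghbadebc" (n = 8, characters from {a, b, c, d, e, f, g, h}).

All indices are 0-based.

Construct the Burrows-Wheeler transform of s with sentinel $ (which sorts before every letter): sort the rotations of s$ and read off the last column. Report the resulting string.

cbhebad$g

rank  rotation   last
    0  $ghbadebc  c
    1  adebc$ghb  b
    2  badebc$gh  h
    3  bc$ghbade  e
    4  c$ghbadeb  b
    5  debc$ghba  a
    6  ebc$ghbad  d
    7  ghbadebc$  $
    8  hbadebc$g  g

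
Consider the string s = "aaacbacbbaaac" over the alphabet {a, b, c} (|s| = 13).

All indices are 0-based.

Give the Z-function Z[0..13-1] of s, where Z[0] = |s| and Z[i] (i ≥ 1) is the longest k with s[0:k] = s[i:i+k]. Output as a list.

[13, 2, 1, 0, 0, 1, 0, 0, 0, 4, 2, 1, 0]

Z[0]=13
i=1: outside box; Z[1]=2 extend→box=[1,3)
i=2: min(r-i=1, Z[1]=2)=1; Z[2]=1
i=3: outside box; Z[3]=0
i=4: outside box; Z[4]=0
i=5: outside box; Z[5]=1 extend→box=[5,6)
i=6: outside box; Z[6]=0
i=7: outside box; Z[7]=0
i=8: outside box; Z[8]=0
i=9: outside box; Z[9]=4 extend→box=[9,13)
i=10: min(r-i=3, Z[1]=2)=2; Z[10]=2
i=11: min(r-i=2, Z[2]=1)=1; Z[11]=1
i=12: min(r-i=1, Z[3]=0)=0; Z[12]=0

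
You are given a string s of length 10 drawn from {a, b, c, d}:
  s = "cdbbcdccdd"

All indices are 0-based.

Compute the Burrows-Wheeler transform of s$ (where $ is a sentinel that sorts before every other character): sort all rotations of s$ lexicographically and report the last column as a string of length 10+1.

ddbd$bcdccc

rank  rotation     last
    0  $cdbbcdccdd  d
    1  bbcdccdd$cd  d
    2  bcdccdd$cdb  b
    3  ccdd$cdbbcd  d
    4  cdbbcdccdd$  $
    5  cdccdd$cdbb  b
    6  cdd$cdbbcdc  c
    7  d$cdbbcdccd  d
    8  dbbcdccdd$c  c
    9  dccdd$cdbbc  c
   10  dd$cdbbcdcc  c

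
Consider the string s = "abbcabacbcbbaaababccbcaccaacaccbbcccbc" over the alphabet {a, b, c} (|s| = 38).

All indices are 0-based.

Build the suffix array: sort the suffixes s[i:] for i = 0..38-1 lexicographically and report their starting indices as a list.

rank→(start, suffix):
  0 → (12, 'aaababccbcaccaacaccbbcccbc')
  1 → (13, 'aababccbcaccaacaccbbcccbc')
  2 → (25, 'aacaccbbcccbc')
  3 → (14, 'ababccbcaccaacaccbbcccbc')
  4 → (4, 'abacbcbbaaababccbcaccaacaccbbcccbc')
  5 → (0, 'abbcabacbcbbaaababccbcaccaacaccbbcccbc')
  6 → (16, 'abccbcaccaacaccbbcccbc')
  7 → (26, 'acaccbbcccbc')
  8 → (6, 'acbcbbaaababccbcaccaacaccbbcccbc')
  9 → (22, 'accaacaccbbcccbc')
  10 → (28, 'accbbcccbc')
  11 → (11, 'baaababccbcaccaacaccbbcccbc')
  12 → (15, 'babccbcaccaacaccbbcccbc')
  13 → (5, 'bacbcbbaaababccbcaccaacaccbbcccbc')
  14 → (10, 'bbaaababccbcaccaacaccbbcccbc')
  15 → (1, 'bbcabacbcbbaaababccbcaccaacaccbbcccbc')
  16 → (31, 'bbcccbc')
  17 → (36, 'bc')
  18 → (2, 'bcabacbcbbaaababccbcaccaacaccbbcccbc')
  19 → (20, 'bcaccaacaccbbcccbc')
  20 → (8, 'bcbbaaababccbcaccaacaccbbcccbc')
  21 → (17, 'bccbcaccaacaccbbcccbc')
  22 → (32, 'bcccbc')
  23 → (37, 'c')
  24 → (24, 'caacaccbbcccbc')
  25 → (3, 'cabacbcbbaaababccbcaccaacaccbbcccbc')
  26 → (21, 'caccaacaccbbcccbc')
  27 → (27, 'caccbbcccbc')
  28 → (9, 'cbbaaababccbcaccaacaccbbcccbc')
  29 → (30, 'cbbcccbc')
  30 → (35, 'cbc')
  31 → (19, 'cbcaccaacaccbbcccbc')
  32 → (7, 'cbcbbaaababccbcaccaacaccbbcccbc')
  33 → (23, 'ccaacaccbbcccbc')
  34 → (29, 'ccbbcccbc')
  35 → (34, 'ccbc')
  36 → (18, 'ccbcaccaacaccbbcccbc')
  37 → (33, 'cccbc')

[12, 13, 25, 14, 4, 0, 16, 26, 6, 22, 28, 11, 15, 5, 10, 1, 31, 36, 2, 20, 8, 17, 32, 37, 24, 3, 21, 27, 9, 30, 35, 19, 7, 23, 29, 34, 18, 33]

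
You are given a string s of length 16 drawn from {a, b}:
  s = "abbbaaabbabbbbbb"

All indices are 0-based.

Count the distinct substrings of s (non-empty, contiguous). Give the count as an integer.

sorted suffixes:
  #0 SA[0]=4  'aaabbabbbbbb'
  #1 SA[1]=5  'aabbabbbbbb'
  #2 SA[2]=6  'abbabbbbbb'
  #3 SA[3]=0  'abbbaaabbabbbbbb'
  #4 SA[4]=9  'abbbbbb'
  #5 SA[5]=15  'b'
  #6 SA[6]=3  'baaabbabbbbbb'
  #7 SA[7]=8  'babbbbbb'
  #8 SA[8]=14  'bb'
  #9 SA[9]=2  'bbaaabbabbbbbb'
  #10 SA[10]=7  'bbabbbbbb'
  #11 SA[11]=13  'bbb'
  #12 SA[12]=1  'bbbaaabbabbbbbb'
  #13 SA[13]=12  'bbbb'
  #14 SA[14]=11  'bbbbb'
  #15 SA[15]=10  'bbbbbb'

SA = [4, 5, 6, 0, 9, 15, 3, 8, 14, 2, 7, 13, 1, 12, 11, 10]
rank  pair      lcp
   1  s[4:],s[5:]  2  'aa'
   2  s[5:],s[6:]  1  'a'
   3  s[6:],s[0:]  3  'abb'
   4  s[0:],s[9:]  4  'abbb'
   5  s[9:],s[15:]  0  ''
   6  s[15:],s[3:]  1  'b'
   7  s[3:],s[8:]  2  'ba'
   8  s[8:],s[14:]  1  'b'
   9  s[14:],s[2:]  2  'bb'
  10  s[2:],s[7:]  3  'bba'
  11  s[7:],s[13:]  2  'bb'
  12  s[13:],s[1:]  3  'bbb'
  13  s[1:],s[12:]  3  'bbb'
  14  s[12:],s[11:]  4  'bbbb'
  15  s[11:],s[10:]  5  'bbbbb'

n(n+1)/2 = 16·17/2 = 136
Σ LCP = 0 + 2 + 1 + 3 + 4 + 0 + 1 + 2 + 1 + 2 + 3 + 2 + 3 + 3 + 4 + 5 = 36
distinct = 136 − 36 = 100

100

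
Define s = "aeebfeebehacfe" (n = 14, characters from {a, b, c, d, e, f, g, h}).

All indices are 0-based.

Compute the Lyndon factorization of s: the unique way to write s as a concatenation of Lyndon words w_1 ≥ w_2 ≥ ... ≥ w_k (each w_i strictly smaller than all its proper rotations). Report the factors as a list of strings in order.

["aeebfeebeh", "acfe"]

emit factor 1: 'aeebfeebeh' (i=0, period=10)
emit factor 2: 'acfe' (i=10, period=4)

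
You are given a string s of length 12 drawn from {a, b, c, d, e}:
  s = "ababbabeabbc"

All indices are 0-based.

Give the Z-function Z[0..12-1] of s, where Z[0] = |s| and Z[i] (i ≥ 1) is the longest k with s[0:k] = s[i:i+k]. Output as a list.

Z[0]=12
i=1: i≥r, start 0; Z[1]=0
i=2: i≥r, start 0; Z[2]=2 scan→box=[2,4)
i=3: min(r-i=1, Z[1]=0)=0; Z[3]=0
i=4: i≥r, start 0; Z[4]=0
i=5: i≥r, start 0; Z[5]=2 scan→box=[5,7)
i=6: min(r-i=1, Z[1]=0)=0; Z[6]=0
i=7: i≥r, start 0; Z[7]=0
i=8: i≥r, start 0; Z[8]=2 scan→box=[8,10)
i=9: min(r-i=1, Z[1]=0)=0; Z[9]=0
i=10: i≥r, start 0; Z[10]=0
i=11: i≥r, start 0; Z[11]=0

[12, 0, 2, 0, 0, 2, 0, 0, 2, 0, 0, 0]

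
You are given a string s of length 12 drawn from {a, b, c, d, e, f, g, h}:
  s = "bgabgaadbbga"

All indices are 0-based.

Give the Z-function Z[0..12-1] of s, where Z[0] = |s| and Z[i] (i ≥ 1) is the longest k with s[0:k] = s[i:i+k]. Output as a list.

Z[0]=12
i=1: outside box; Z[1]=0
i=2: outside box; Z[2]=0
i=3: outside box; Z[3]=3 grow→box=[3,6)
i=4: min(r-i=2, Z[1]=0)=0; Z[4]=0
i=5: min(r-i=1, Z[2]=0)=0; Z[5]=0
i=6: outside box; Z[6]=0
i=7: outside box; Z[7]=0
i=8: outside box; Z[8]=1 grow→box=[8,9)
i=9: outside box; Z[9]=3 grow→box=[9,12)
i=10: min(r-i=2, Z[1]=0)=0; Z[10]=0
i=11: min(r-i=1, Z[2]=0)=0; Z[11]=0

[12, 0, 0, 3, 0, 0, 0, 0, 1, 3, 0, 0]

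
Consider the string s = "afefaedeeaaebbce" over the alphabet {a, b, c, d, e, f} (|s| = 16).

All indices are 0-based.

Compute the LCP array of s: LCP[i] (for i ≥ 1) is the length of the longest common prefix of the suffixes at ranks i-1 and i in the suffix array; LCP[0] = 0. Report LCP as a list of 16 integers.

[0, 1, 2, 1, 0, 1, 0, 0, 0, 1, 1, 1, 1, 1, 0, 1]

rank | idx | suffix
   0 |   9 | aaebbce
   1 |  10 | aebbce
   2 |   4 | aedeeaaebbce
   3 |   0 | afefaedeeaaebbce
   4 |  12 | bbce
   5 |  13 | bce
   6 |  14 | ce
   7 |   6 | deeaaebbce
   8 |  15 | e
   9 |   8 | eaaebbce
  10 |  11 | ebbce
  11 |   5 | edeeaaebbce
  12 |   7 | eeaaebbce
  13 |   2 | efaedeeaaebbce
  14 |   3 | faedeeaaebbce
  15 |   1 | fefaedeeaaebbce

SA = [9, 10, 4, 0, 12, 13, 14, 6, 15, 8, 11, 5, 7, 2, 3, 1]
i: (SA[i-1],SA[i]) lcp shared
  1: (9,10) 1 'a'
  2: (10,4) 2 'ae'
  3: (4,0) 1 'a'
  4: (0,12) 0 ''
  5: (12,13) 1 'b'
  6: (13,14) 0 ''
  7: (14,6) 0 ''
  8: (6,15) 0 ''
  9: (15,8) 1 'e'
  10: (8,11) 1 'e'
  11: (11,5) 1 'e'
  12: (5,7) 1 'e'
  13: (7,2) 1 'e'
  14: (2,3) 0 ''
  15: (3,1) 1 'f'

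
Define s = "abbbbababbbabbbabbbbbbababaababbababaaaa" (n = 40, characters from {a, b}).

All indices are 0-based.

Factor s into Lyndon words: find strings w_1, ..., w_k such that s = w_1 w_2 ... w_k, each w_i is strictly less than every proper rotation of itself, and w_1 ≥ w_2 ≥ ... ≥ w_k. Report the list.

emit factor 1: 'abbbb' (i=0, period=5)
emit factor 2: 'ababbbabbbabbbbbb' (i=5, period=17)
emit factor 3: 'ab' (i=22, period=2)
emit factor 4: 'ab' (i=24, period=2)
emit factor 5: 'aababbabab' (i=26, period=10)
emit factor 6: 'a' (i=36, period=1)
emit factor 7: 'a' (i=37, period=1)
emit factor 8: 'a' (i=38, period=1)
emit factor 9: 'a' (i=39, period=1)

["abbbb", "ababbbabbbabbbbbb", "ab", "ab", "aababbabab", "a", "a", "a", "a"]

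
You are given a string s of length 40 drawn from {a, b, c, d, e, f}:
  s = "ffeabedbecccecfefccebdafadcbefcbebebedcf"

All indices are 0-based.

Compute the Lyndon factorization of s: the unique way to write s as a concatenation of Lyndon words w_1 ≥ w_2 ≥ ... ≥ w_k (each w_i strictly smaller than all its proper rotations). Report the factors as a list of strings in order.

emit factor 1: 'f' (i=0, period=1)
emit factor 2: 'f' (i=1, period=1)
emit factor 3: 'e' (i=2, period=1)
emit factor 4: 'abedbecccecfefccebdafadcbefcbebebedcf' (i=3, period=37)

["f", "f", "e", "abedbecccecfefccebdafadcbefcbebebedcf"]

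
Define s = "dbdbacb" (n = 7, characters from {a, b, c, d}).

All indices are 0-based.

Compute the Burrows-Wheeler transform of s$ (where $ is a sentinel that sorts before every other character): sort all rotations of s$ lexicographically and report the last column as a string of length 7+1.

rank  rotation  last
    0  $dbdbacb  b
    1  acb$dbdb  b
    2  b$dbdbac  c
    3  bacb$dbd  d
    4  bdbacb$d  d
    5  cb$dbdba  a
    6  dbacb$db  b
    7  dbdbacb$  $

bbcddab$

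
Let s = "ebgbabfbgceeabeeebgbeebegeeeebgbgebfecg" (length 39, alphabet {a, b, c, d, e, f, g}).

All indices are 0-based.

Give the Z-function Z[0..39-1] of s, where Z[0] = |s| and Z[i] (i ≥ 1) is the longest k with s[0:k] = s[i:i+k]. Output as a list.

[39, 0, 0, 0, 0, 0, 0, 0, 0, 0, 1, 1, 0, 0, 1, 1, 4, 0, 0, 0, 1, 2, 0, 1, 0, 1, 1, 1, 4, 0, 0, 0, 0, 2, 0, 0, 1, 0, 0]

Z[0]=39
i=1: i≥r, start 0; Z[1]=0
i=2: i≥r, start 0; Z[2]=0
i=3: i≥r, start 0; Z[3]=0
i=4: i≥r, start 0; Z[4]=0
i=5: i≥r, start 0; Z[5]=0
i=6: i≥r, start 0; Z[6]=0
i=7: i≥r, start 0; Z[7]=0
i=8: i≥r, start 0; Z[8]=0
i=9: i≥r, start 0; Z[9]=0
i=10: i≥r, start 0; Z[10]=1 scan→box=[10,11)
i=11: i≥r, start 0; Z[11]=1 scan→box=[11,12)
i=12: i≥r, start 0; Z[12]=0
i=13: i≥r, start 0; Z[13]=0
i=14: i≥r, start 0; Z[14]=1 scan→box=[14,15)
i=15: i≥r, start 0; Z[15]=1 scan→box=[15,16)
i=16: i≥r, start 0; Z[16]=4 scan→box=[16,20)
i=17: min(r-i=3, Z[1]=0)=0; Z[17]=0
i=18: min(r-i=2, Z[2]=0)=0; Z[18]=0
i=19: min(r-i=1, Z[3]=0)=0; Z[19]=0
i=20: i≥r, start 0; Z[20]=1 scan→box=[20,21)
i=21: i≥r, start 0; Z[21]=2 scan→box=[21,23)
i=22: min(r-i=1, Z[1]=0)=0; Z[22]=0
i=23: i≥r, start 0; Z[23]=1 scan→box=[23,24)
i=24: i≥r, start 0; Z[24]=0
i=25: i≥r, start 0; Z[25]=1 scan→box=[25,26)
i=26: i≥r, start 0; Z[26]=1 scan→box=[26,27)
i=27: i≥r, start 0; Z[27]=1 scan→box=[27,28)
i=28: i≥r, start 0; Z[28]=4 scan→box=[28,32)
i=29: min(r-i=3, Z[1]=0)=0; Z[29]=0
i=30: min(r-i=2, Z[2]=0)=0; Z[30]=0
i=31: min(r-i=1, Z[3]=0)=0; Z[31]=0
i=32: i≥r, start 0; Z[32]=0
i=33: i≥r, start 0; Z[33]=2 scan→box=[33,35)
i=34: min(r-i=1, Z[1]=0)=0; Z[34]=0
i=35: i≥r, start 0; Z[35]=0
i=36: i≥r, start 0; Z[36]=1 scan→box=[36,37)
i=37: i≥r, start 0; Z[37]=0
i=38: i≥r, start 0; Z[38]=0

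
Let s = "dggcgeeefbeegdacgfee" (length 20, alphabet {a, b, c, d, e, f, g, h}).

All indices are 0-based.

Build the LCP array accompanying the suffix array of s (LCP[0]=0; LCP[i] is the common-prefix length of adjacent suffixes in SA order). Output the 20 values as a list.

[0, 0, 0, 2, 0, 1, 0, 1, 2, 2, 2, 1, 1, 0, 1, 0, 1, 1, 1, 1]

rank | idx | suffix
   0 |  14 | acgfee
   1 |   9 | beegdacgfee
   2 |   3 | cgeeefbeegdacgfee
   3 |  15 | cgfee
   4 |  13 | dacgfee
   5 |   0 | dggcgeeefbeegdacgfee
   6 |  19 | e
   7 |  18 | ee
   8 |   5 | eeefbeegdacgfee
   9 |   6 | eefbeegdacgfee
  10 |  10 | eegdacgfee
  11 |   7 | efbeegdacgfee
  12 |  11 | egdacgfee
  13 |   8 | fbeegdacgfee
  14 |  17 | fee
  15 |   2 | gcgeeefbeegdacgfee
  16 |  12 | gdacgfee
  17 |   4 | geeefbeegdacgfee
  18 |  16 | gfee
  19 |   1 | ggcgeeefbeegdacgfee

SA = [14, 9, 3, 15, 13, 0, 19, 18, 5, 6, 10, 7, 11, 8, 17, 2, 12, 4, 16, 1]
rank  pair      lcp
   1  s[14:],s[9:]  0  ''
   2  s[9:],s[3:]  0  ''
   3  s[3:],s[15:]  2  'cg'
   4  s[15:],s[13:]  0  ''
   5  s[13:],s[0:]  1  'd'
   6  s[0:],s[19:]  0  ''
   7  s[19:],s[18:]  1  'e'
   8  s[18:],s[5:]  2  'ee'
   9  s[5:],s[6:]  2  'ee'
  10  s[6:],s[10:]  2  'ee'
  11  s[10:],s[7:]  1  'e'
  12  s[7:],s[11:]  1  'e'
  13  s[11:],s[8:]  0  ''
  14  s[8:],s[17:]  1  'f'
  15  s[17:],s[2:]  0  ''
  16  s[2:],s[12:]  1  'g'
  17  s[12:],s[4:]  1  'g'
  18  s[4:],s[16:]  1  'g'
  19  s[16:],s[1:]  1  'g'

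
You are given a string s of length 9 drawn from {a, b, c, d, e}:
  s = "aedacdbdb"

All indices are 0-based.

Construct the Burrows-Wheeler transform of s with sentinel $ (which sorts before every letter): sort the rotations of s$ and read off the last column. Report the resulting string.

rank  rotation    last
    0  $aedacdbdb  b
    1  acdbdb$aed  d
    2  aedacdbdb$  $
    3  b$aedacdbd  d
    4  bdb$aedacd  d
    5  cdbdb$aeda  a
    6  dacdbdb$ae  e
    7  db$aedacdb  b
    8  dbdb$aedac  c
    9  edacdbdb$a  a

bd$ddaebca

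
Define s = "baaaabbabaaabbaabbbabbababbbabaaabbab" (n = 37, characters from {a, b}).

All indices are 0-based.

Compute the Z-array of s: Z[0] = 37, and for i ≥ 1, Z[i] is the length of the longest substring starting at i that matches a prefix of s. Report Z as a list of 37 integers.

[37, 0, 0, 0, 0, 1, 2, 0, 4, 0, 0, 0, 1, 3, 0, 0, 1, 1, 2, 0, 1, 2, 0, 2, 0, 1, 1, 2, 0, 4, 0, 0, 0, 1, 2, 0, 1]

Z[0]=37
i=1: outside box; Z[1]=0
i=2: outside box; Z[2]=0
i=3: outside box; Z[3]=0
i=4: outside box; Z[4]=0
i=5: outside box; Z[5]=1 grow→box=[5,6)
i=6: outside box; Z[6]=2 grow→box=[6,8)
i=7: min(r-i=1, Z[1]=0)=0; Z[7]=0
i=8: outside box; Z[8]=4 grow→box=[8,12)
i=9: min(r-i=3, Z[1]=0)=0; Z[9]=0
i=10: min(r-i=2, Z[2]=0)=0; Z[10]=0
i=11: min(r-i=1, Z[3]=0)=0; Z[11]=0
i=12: outside box; Z[12]=1 grow→box=[12,13)
i=13: outside box; Z[13]=3 grow→box=[13,16)
i=14: min(r-i=2, Z[1]=0)=0; Z[14]=0
i=15: min(r-i=1, Z[2]=0)=0; Z[15]=0
i=16: outside box; Z[16]=1 grow→box=[16,17)
i=17: outside box; Z[17]=1 grow→box=[17,18)
i=18: outside box; Z[18]=2 grow→box=[18,20)
i=19: min(r-i=1, Z[1]=0)=0; Z[19]=0
i=20: outside box; Z[20]=1 grow→box=[20,21)
i=21: outside box; Z[21]=2 grow→box=[21,23)
i=22: min(r-i=1, Z[1]=0)=0; Z[22]=0
i=23: outside box; Z[23]=2 grow→box=[23,25)
i=24: min(r-i=1, Z[1]=0)=0; Z[24]=0
i=25: outside box; Z[25]=1 grow→box=[25,26)
i=26: outside box; Z[26]=1 grow→box=[26,27)
i=27: outside box; Z[27]=2 grow→box=[27,29)
i=28: min(r-i=1, Z[1]=0)=0; Z[28]=0
i=29: outside box; Z[29]=4 grow→box=[29,33)
i=30: min(r-i=3, Z[1]=0)=0; Z[30]=0
i=31: min(r-i=2, Z[2]=0)=0; Z[31]=0
i=32: min(r-i=1, Z[3]=0)=0; Z[32]=0
i=33: outside box; Z[33]=1 grow→box=[33,34)
i=34: outside box; Z[34]=2 grow→box=[34,36)
i=35: min(r-i=1, Z[1]=0)=0; Z[35]=0
i=36: outside box; Z[36]=1 grow→box=[36,37)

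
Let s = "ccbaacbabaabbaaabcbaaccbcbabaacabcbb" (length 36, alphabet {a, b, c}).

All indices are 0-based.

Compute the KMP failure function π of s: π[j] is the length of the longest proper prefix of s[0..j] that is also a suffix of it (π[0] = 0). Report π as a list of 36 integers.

[0, 1, 0, 0, 0, 1, 0, 0, 0, 0, 0, 0, 0, 0, 0, 0, 0, 1, 0, 0, 0, 1, 2, 3, 1, 0, 0, 0, 0, 0, 1, 0, 0, 1, 0, 0]

π[0] = 0
j=1 s[j]='c': π[1]=1 (border 'c')
j=2 s[j]='b': k: 1→0; π[2]=0 (border '')
j=3 s[j]='a': π[3]=0 (border '')
j=4 s[j]='a': π[4]=0 (border '')
j=5 s[j]='c': π[5]=1 (border 'c')
j=6 s[j]='b': k: 1→0; π[6]=0 (border '')
j=7 s[j]='a': π[7]=0 (border '')
j=8 s[j]='b': π[8]=0 (border '')
j=9 s[j]='a': π[9]=0 (border '')
j=10 s[j]='a': π[10]=0 (border '')
j=11 s[j]='b': π[11]=0 (border '')
j=12 s[j]='b': π[12]=0 (border '')
j=13 s[j]='a': π[13]=0 (border '')
j=14 s[j]='a': π[14]=0 (border '')
j=15 s[j]='a': π[15]=0 (border '')
j=16 s[j]='b': π[16]=0 (border '')
j=17 s[j]='c': π[17]=1 (border 'c')
j=18 s[j]='b': k: 1→0; π[18]=0 (border '')
j=19 s[j]='a': π[19]=0 (border '')
j=20 s[j]='a': π[20]=0 (border '')
j=21 s[j]='c': π[21]=1 (border 'c')
j=22 s[j]='c': π[22]=2 (border 'cc')
j=23 s[j]='b': π[23]=3 (border 'ccb')
j=24 s[j]='c': k: 3→0; π[24]=1 (border 'c')
j=25 s[j]='b': k: 1→0; π[25]=0 (border '')
j=26 s[j]='a': π[26]=0 (border '')
j=27 s[j]='b': π[27]=0 (border '')
j=28 s[j]='a': π[28]=0 (border '')
j=29 s[j]='a': π[29]=0 (border '')
j=30 s[j]='c': π[30]=1 (border 'c')
j=31 s[j]='a': k: 1→0; π[31]=0 (border '')
j=32 s[j]='b': π[32]=0 (border '')
j=33 s[j]='c': π[33]=1 (border 'c')
j=34 s[j]='b': k: 1→0; π[34]=0 (border '')
j=35 s[j]='b': π[35]=0 (border '')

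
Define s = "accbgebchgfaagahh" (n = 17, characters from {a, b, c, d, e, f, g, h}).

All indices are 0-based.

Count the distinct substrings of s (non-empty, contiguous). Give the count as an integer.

143

rank→(start, suffix):
  0 → (11, 'aagahh')
  1 → (0, 'accbgebchgfaagahh')
  2 → (12, 'agahh')
  3 → (14, 'ahh')
  4 → (6, 'bchgfaagahh')
  5 → (3, 'bgebchgfaagahh')
  6 → (2, 'cbgebchgfaagahh')
  7 → (1, 'ccbgebchgfaagahh')
  8 → (7, 'chgfaagahh')
  9 → (5, 'ebchgfaagahh')
  10 → (10, 'faagahh')
  11 → (13, 'gahh')
  12 → (4, 'gebchgfaagahh')
  13 → (9, 'gfaagahh')
  14 → (16, 'h')
  15 → (8, 'hgfaagahh')
  16 → (15, 'hh')

SA = [11, 0, 12, 14, 6, 3, 2, 1, 7, 5, 10, 13, 4, 9, 16, 8, 15]
[i] adj suffixes → lcp
  [1] 11/0 → 1 ('a')
  [2] 0/12 → 1 ('a')
  [3] 12/14 → 1 ('a')
  [4] 14/6 → 0 ('')
  [5] 6/3 → 1 ('b')
  [6] 3/2 → 0 ('')
  [7] 2/1 → 1 ('c')
  [8] 1/7 → 1 ('c')
  [9] 7/5 → 0 ('')
  [10] 5/10 → 0 ('')
  [11] 10/13 → 0 ('')
  [12] 13/4 → 1 ('g')
  [13] 4/9 → 1 ('g')
  [14] 9/16 → 0 ('')
  [15] 16/8 → 1 ('h')
  [16] 8/15 → 1 ('h')

n(n+1)/2 = 17·18/2 = 153
Σ LCP = 0 + 1 + 1 + 1 + 0 + 1 + 0 + 1 + 1 + 0 + 0 + 0 + 1 + 1 + 0 + 1 + 1 = 10
distinct = 153 − 10 = 143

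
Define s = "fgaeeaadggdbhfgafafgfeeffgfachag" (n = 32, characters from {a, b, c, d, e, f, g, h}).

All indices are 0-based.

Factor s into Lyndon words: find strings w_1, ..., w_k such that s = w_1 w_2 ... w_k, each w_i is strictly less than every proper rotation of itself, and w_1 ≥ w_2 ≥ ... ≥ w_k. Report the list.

emit factor 1: 'fg' (i=0, period=2)
emit factor 2: 'aee' (i=2, period=3)
emit factor 3: 'aadggdbhfgafafgfeeffgfachag' (i=5, period=27)

["fg", "aee", "aadggdbhfgafafgfeeffgfachag"]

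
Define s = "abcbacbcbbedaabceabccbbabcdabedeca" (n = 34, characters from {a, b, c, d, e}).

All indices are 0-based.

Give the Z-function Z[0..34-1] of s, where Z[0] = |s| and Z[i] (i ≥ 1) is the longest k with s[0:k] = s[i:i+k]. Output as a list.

[34, 0, 0, 0, 1, 0, 0, 0, 0, 0, 0, 0, 1, 3, 0, 0, 0, 3, 0, 0, 0, 0, 0, 3, 0, 0, 0, 2, 0, 0, 0, 0, 0, 1]

Z[0]=34
i=1: outside box; Z[1]=0
i=2: outside box; Z[2]=0
i=3: outside box; Z[3]=0
i=4: outside box; Z[4]=1 extend→box=[4,5)
i=5: outside box; Z[5]=0
i=6: outside box; Z[6]=0
i=7: outside box; Z[7]=0
i=8: outside box; Z[8]=0
i=9: outside box; Z[9]=0
i=10: outside box; Z[10]=0
i=11: outside box; Z[11]=0
i=12: outside box; Z[12]=1 extend→box=[12,13)
i=13: outside box; Z[13]=3 extend→box=[13,16)
i=14: min(r-i=2, Z[1]=0)=0; Z[14]=0
i=15: min(r-i=1, Z[2]=0)=0; Z[15]=0
i=16: outside box; Z[16]=0
i=17: outside box; Z[17]=3 extend→box=[17,20)
i=18: min(r-i=2, Z[1]=0)=0; Z[18]=0
i=19: min(r-i=1, Z[2]=0)=0; Z[19]=0
i=20: outside box; Z[20]=0
i=21: outside box; Z[21]=0
i=22: outside box; Z[22]=0
i=23: outside box; Z[23]=3 extend→box=[23,26)
i=24: min(r-i=2, Z[1]=0)=0; Z[24]=0
i=25: min(r-i=1, Z[2]=0)=0; Z[25]=0
i=26: outside box; Z[26]=0
i=27: outside box; Z[27]=2 extend→box=[27,29)
i=28: min(r-i=1, Z[1]=0)=0; Z[28]=0
i=29: outside box; Z[29]=0
i=30: outside box; Z[30]=0
i=31: outside box; Z[31]=0
i=32: outside box; Z[32]=0
i=33: outside box; Z[33]=1 extend→box=[33,34)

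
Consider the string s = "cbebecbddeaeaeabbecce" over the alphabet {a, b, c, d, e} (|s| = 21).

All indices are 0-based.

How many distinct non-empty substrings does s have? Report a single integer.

204

rank→(start, suffix):
  0 → (14, 'abbecce')
  1 → (12, 'aeabbecce')
  2 → (10, 'aeaeabbecce')
  3 → (15, 'bbecce')
  4 → (6, 'bddeaeaeabbecce')
  5 → (1, 'bebecbddeaeaeabbecce')
  6 → (3, 'becbddeaeaeabbecce')
  7 → (16, 'becce')
  8 → (5, 'cbddeaeaeabbecce')
  9 → (0, 'cbebecbddeaeaeabbecce')
  10 → (18, 'cce')
  11 → (19, 'ce')
  12 → (7, 'ddeaeaeabbecce')
  13 → (8, 'deaeaeabbecce')
  14 → (20, 'e')
  15 → (13, 'eabbecce')
  16 → (11, 'eaeabbecce')
  17 → (9, 'eaeaeabbecce')
  18 → (2, 'ebecbddeaeaeabbecce')
  19 → (4, 'ecbddeaeaeabbecce')
  20 → (17, 'ecce')

SA = [14, 12, 10, 15, 6, 1, 3, 16, 5, 0, 18, 19, 7, 8, 20, 13, 11, 9, 2, 4, 17]
rank  pair      lcp
   1  s[14:],s[12:]  1  'a'
   2  s[12:],s[10:]  3  'aea'
   3  s[10:],s[15:]  0  ''
   4  s[15:],s[6:]  1  'b'
   5  s[6:],s[1:]  1  'b'
   6  s[1:],s[3:]  2  'be'
   7  s[3:],s[16:]  3  'bec'
   8  s[16:],s[5:]  0  ''
   9  s[5:],s[0:]  2  'cb'
  10  s[0:],s[18:]  1  'c'
  11  s[18:],s[19:]  1  'c'
  12  s[19:],s[7:]  0  ''
  13  s[7:],s[8:]  1  'd'
  14  s[8:],s[20:]  0  ''
  15  s[20:],s[13:]  1  'e'
  16  s[13:],s[11:]  2  'ea'
  17  s[11:],s[9:]  4  'eaea'
  18  s[9:],s[2:]  1  'e'
  19  s[2:],s[4:]  1  'e'
  20  s[4:],s[17:]  2  'ec'

n(n+1)/2 = 21·22/2 = 231
Σ LCP = 0 + 1 + 3 + 0 + 1 + 1 + 2 + 3 + 0 + 2 + 1 + 1 + 0 + 1 + 0 + 1 + 2 + 4 + 1 + 1 + 2 = 27
distinct = 231 − 27 = 204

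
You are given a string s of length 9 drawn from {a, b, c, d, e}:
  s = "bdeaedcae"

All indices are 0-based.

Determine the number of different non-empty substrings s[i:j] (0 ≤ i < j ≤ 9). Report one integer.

40

sorted suffixes:
  #0 SA[0]=7  'ae'
  #1 SA[1]=3  'aedcae'
  #2 SA[2]=0  'bdeaedcae'
  #3 SA[3]=6  'cae'
  #4 SA[4]=5  'dcae'
  #5 SA[5]=1  'deaedcae'
  #6 SA[6]=8  'e'
  #7 SA[7]=2  'eaedcae'
  #8 SA[8]=4  'edcae'

SA = [7, 3, 0, 6, 5, 1, 8, 2, 4]
rank  pair      lcp
   1  s[7:],s[3:]  2  'ae'
   2  s[3:],s[0:]  0  ''
   3  s[0:],s[6:]  0  ''
   4  s[6:],s[5:]  0  ''
   5  s[5:],s[1:]  1  'd'
   6  s[1:],s[8:]  0  ''
   7  s[8:],s[2:]  1  'e'
   8  s[2:],s[4:]  1  'e'

n(n+1)/2 = 9·10/2 = 45
Σ LCP = 0 + 2 + 0 + 0 + 0 + 1 + 0 + 1 + 1 = 5
distinct = 45 − 5 = 40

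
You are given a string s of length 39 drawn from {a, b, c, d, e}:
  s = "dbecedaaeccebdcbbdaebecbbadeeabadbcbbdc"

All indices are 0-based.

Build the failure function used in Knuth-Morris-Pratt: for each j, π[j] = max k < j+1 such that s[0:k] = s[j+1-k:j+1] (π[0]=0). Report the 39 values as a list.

π[0] = 0
j=1 s[j]='b': π[1]=0 (border '')
j=2 s[j]='e': π[2]=0 (border '')
j=3 s[j]='c': π[3]=0 (border '')
j=4 s[j]='e': π[4]=0 (border '')
j=5 s[j]='d': π[5]=1 (border 'd')
j=6 s[j]='a': k: 1→0; π[6]=0 (border '')
j=7 s[j]='a': π[7]=0 (border '')
j=8 s[j]='e': π[8]=0 (border '')
j=9 s[j]='c': π[9]=0 (border '')
j=10 s[j]='c': π[10]=0 (border '')
j=11 s[j]='e': π[11]=0 (border '')
j=12 s[j]='b': π[12]=0 (border '')
j=13 s[j]='d': π[13]=1 (border 'd')
j=14 s[j]='c': k: 1→0; π[14]=0 (border '')
j=15 s[j]='b': π[15]=0 (border '')
j=16 s[j]='b': π[16]=0 (border '')
j=17 s[j]='d': π[17]=1 (border 'd')
j=18 s[j]='a': k: 1→0; π[18]=0 (border '')
j=19 s[j]='e': π[19]=0 (border '')
j=20 s[j]='b': π[20]=0 (border '')
j=21 s[j]='e': π[21]=0 (border '')
j=22 s[j]='c': π[22]=0 (border '')
j=23 s[j]='b': π[23]=0 (border '')
j=24 s[j]='b': π[24]=0 (border '')
j=25 s[j]='a': π[25]=0 (border '')
j=26 s[j]='d': π[26]=1 (border 'd')
j=27 s[j]='e': k: 1→0; π[27]=0 (border '')
j=28 s[j]='e': π[28]=0 (border '')
j=29 s[j]='a': π[29]=0 (border '')
j=30 s[j]='b': π[30]=0 (border '')
j=31 s[j]='a': π[31]=0 (border '')
j=32 s[j]='d': π[32]=1 (border 'd')
j=33 s[j]='b': π[33]=2 (border 'db')
j=34 s[j]='c': k: 2→0; π[34]=0 (border '')
j=35 s[j]='b': π[35]=0 (border '')
j=36 s[j]='b': π[36]=0 (border '')
j=37 s[j]='d': π[37]=1 (border 'd')
j=38 s[j]='c': k: 1→0; π[38]=0 (border '')

[0, 0, 0, 0, 0, 1, 0, 0, 0, 0, 0, 0, 0, 1, 0, 0, 0, 1, 0, 0, 0, 0, 0, 0, 0, 0, 1, 0, 0, 0, 0, 0, 1, 2, 0, 0, 0, 1, 0]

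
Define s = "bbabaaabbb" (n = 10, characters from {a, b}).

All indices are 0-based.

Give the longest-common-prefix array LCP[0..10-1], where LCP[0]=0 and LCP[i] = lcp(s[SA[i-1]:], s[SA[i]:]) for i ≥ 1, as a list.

[0, 2, 1, 2, 0, 1, 2, 1, 2, 2]

rank→(start, suffix):
  0 → (4, 'aaabbb')
  1 → (5, 'aabbb')
  2 → (2, 'abaaabbb')
  3 → (6, 'abbb')
  4 → (9, 'b')
  5 → (3, 'baaabbb')
  6 → (1, 'babaaabbb')
  7 → (8, 'bb')
  8 → (0, 'bbabaaabbb')
  9 → (7, 'bbb')

SA = [4, 5, 2, 6, 9, 3, 1, 8, 0, 7]
i: (SA[i-1],SA[i]) lcp shared
  1: (4,5) 2 'aa'
  2: (5,2) 1 'a'
  3: (2,6) 2 'ab'
  4: (6,9) 0 ''
  5: (9,3) 1 'b'
  6: (3,1) 2 'ba'
  7: (1,8) 1 'b'
  8: (8,0) 2 'bb'
  9: (0,7) 2 'bb'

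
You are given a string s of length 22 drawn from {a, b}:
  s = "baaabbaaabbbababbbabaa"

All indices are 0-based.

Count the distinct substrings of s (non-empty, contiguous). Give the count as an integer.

188

rank | idx | suffix
   0 |  21 | a
   1 |  20 | aa
   2 |   1 | aaabbaaabbbababbbabaa
   3 |   6 | aaabbbababbbabaa
   4 |   2 | aabbaaabbbababbbabaa
   5 |   7 | aabbbababbbabaa
   6 |  18 | abaa
   7 |  12 | ababbbabaa
   8 |   3 | abbaaabbbababbbabaa
   9 |  14 | abbbabaa
  10 |   8 | abbbababbbabaa
  11 |  19 | baa
  12 |   0 | baaabbaaabbbababbbabaa
  13 |   5 | baaabbbababbbabaa
  14 |  17 | babaa
  15 |  11 | bababbbabaa
  16 |  13 | babbbabaa
  17 |   4 | bbaaabbbababbbabaa
  18 |  16 | bbabaa
  19 |  10 | bbababbbabaa
  20 |  15 | bbbabaa
  21 |   9 | bbbababbbabaa

SA = [21, 20, 1, 6, 2, 7, 18, 12, 3, 14, 8, 19, 0, 5, 17, 11, 13, 4, 16, 10, 15, 9]
[i] adj suffixes → lcp
  [1] 21/20 → 1 ('a')
  [2] 20/1 → 2 ('aa')
  [3] 1/6 → 5 ('aaabb')
  [4] 6/2 → 2 ('aa')
  [5] 2/7 → 4 ('aabb')
  [6] 7/18 → 1 ('a')
  [7] 18/12 → 3 ('aba')
  [8] 12/3 → 2 ('ab')
  [9] 3/14 → 3 ('abb')
  [10] 14/8 → 7 ('abbbaba')
  [11] 8/19 → 0 ('')
  [12] 19/0 → 3 ('baa')
  [13] 0/5 → 6 ('baaabb')
  [14] 5/17 → 2 ('ba')
  [15] 17/11 → 4 ('baba')
  [16] 11/13 → 3 ('bab')
  [17] 13/4 → 1 ('b')
  [18] 4/16 → 3 ('bba')
  [19] 16/10 → 5 ('bbaba')
  [20] 10/15 → 2 ('bb')
  [21] 15/9 → 6 ('bbbaba')

n(n+1)/2 = 22·23/2 = 253
Σ LCP = 0 + 1 + 2 + 5 + 2 + 4 + 1 + 3 + 2 + 3 + 7 + 0 + 3 + 6 + 2 + 4 + 3 + 1 + 3 + 5 + 2 + 6 = 65
distinct = 253 − 65 = 188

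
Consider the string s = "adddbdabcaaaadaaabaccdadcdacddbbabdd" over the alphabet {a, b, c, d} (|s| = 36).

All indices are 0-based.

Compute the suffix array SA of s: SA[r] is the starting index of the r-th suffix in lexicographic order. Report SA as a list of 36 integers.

[9, 14, 10, 15, 11, 16, 6, 32, 18, 26, 12, 22, 0, 31, 17, 30, 7, 4, 33, 8, 19, 24, 20, 27, 35, 13, 5, 25, 21, 29, 3, 23, 34, 28, 2, 1]

rank→(start, suffix):
  0 → (9, 'aaaadaaabaccdadcdacddbbabdd')
  1 → (14, 'aaabaccdadcdacddbbabdd')
  2 → (10, 'aaadaaabaccdadcdacddbbabdd')
  3 → (15, 'aabaccdadcdacddbbabdd')
  4 → (11, 'aadaaabaccdadcdacddbbabdd')
  5 → (16, 'abaccdadcdacddbbabdd')
  6 → (6, 'abcaaaadaaabaccdadcdacddbbabdd')
  7 → (32, 'abdd')
  8 → (18, 'accdadcdacddbbabdd')
  9 → (26, 'acddbbabdd')
  10 → (12, 'adaaabaccdadcdacddbbabdd')
  11 → (22, 'adcdacddbbabdd')
  12 → (0, 'adddbdabcaaaadaaabaccdadcdacddbbabdd')
  13 → (31, 'babdd')
  14 → (17, 'baccdadcdacddbbabdd')
  15 → (30, 'bbabdd')
  16 → (7, 'bcaaaadaaabaccdadcdacddbbabdd')
  17 → (4, 'bdabcaaaadaaabaccdadcdacddbbabdd')
  18 → (33, 'bdd')
  19 → (8, 'caaaadaaabaccdadcdacddbbabdd')
  20 → (19, 'ccdadcdacddbbabdd')
  21 → (24, 'cdacddbbabdd')
  22 → (20, 'cdadcdacddbbabdd')
  23 → (27, 'cddbbabdd')
  24 → (35, 'd')
  25 → (13, 'daaabaccdadcdacddbbabdd')
  26 → (5, 'dabcaaaadaaabaccdadcdacddbbabdd')
  27 → (25, 'dacddbbabdd')
  28 → (21, 'dadcdacddbbabdd')
  29 → (29, 'dbbabdd')
  30 → (3, 'dbdabcaaaadaaabaccdadcdacddbbabdd')
  31 → (23, 'dcdacddbbabdd')
  32 → (34, 'dd')
  33 → (28, 'ddbbabdd')
  34 → (2, 'ddbdabcaaaadaaabaccdadcdacddbbabdd')
  35 → (1, 'dddbdabcaaaadaaabaccdadcdacddbbabdd')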